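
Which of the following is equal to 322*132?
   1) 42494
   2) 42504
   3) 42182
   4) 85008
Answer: 2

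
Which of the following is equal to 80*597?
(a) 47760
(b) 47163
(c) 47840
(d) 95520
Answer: a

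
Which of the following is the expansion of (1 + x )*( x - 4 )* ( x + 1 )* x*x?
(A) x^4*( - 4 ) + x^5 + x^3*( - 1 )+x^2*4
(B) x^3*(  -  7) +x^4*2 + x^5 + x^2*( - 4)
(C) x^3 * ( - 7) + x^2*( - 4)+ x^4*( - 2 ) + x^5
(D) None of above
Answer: C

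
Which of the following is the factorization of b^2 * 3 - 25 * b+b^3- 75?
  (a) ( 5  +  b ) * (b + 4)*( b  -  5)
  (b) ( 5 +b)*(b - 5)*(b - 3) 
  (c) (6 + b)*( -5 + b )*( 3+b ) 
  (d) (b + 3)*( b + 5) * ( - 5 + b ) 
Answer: d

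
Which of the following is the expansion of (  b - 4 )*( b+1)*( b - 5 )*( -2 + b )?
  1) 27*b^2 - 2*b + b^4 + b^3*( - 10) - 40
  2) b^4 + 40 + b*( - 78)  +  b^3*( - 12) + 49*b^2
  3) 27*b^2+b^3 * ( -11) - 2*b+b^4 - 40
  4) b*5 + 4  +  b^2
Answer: 1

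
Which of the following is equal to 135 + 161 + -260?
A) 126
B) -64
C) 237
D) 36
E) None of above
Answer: D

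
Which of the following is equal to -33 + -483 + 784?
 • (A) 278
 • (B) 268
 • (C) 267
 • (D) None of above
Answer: B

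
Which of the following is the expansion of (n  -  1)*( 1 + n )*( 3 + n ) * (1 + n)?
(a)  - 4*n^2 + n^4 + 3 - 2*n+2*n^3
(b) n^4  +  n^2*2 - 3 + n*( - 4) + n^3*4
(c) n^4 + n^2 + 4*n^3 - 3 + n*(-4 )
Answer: b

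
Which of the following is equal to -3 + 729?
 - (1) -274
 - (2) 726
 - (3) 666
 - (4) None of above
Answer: 2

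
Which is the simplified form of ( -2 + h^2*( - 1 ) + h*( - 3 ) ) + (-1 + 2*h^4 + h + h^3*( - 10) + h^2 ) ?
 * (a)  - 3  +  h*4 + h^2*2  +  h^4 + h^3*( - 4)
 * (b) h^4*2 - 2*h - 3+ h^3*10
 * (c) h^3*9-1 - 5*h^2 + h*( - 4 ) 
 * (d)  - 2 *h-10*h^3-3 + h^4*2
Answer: d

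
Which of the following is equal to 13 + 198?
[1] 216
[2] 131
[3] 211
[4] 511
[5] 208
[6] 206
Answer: 3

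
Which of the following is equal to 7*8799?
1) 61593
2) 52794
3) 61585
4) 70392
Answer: 1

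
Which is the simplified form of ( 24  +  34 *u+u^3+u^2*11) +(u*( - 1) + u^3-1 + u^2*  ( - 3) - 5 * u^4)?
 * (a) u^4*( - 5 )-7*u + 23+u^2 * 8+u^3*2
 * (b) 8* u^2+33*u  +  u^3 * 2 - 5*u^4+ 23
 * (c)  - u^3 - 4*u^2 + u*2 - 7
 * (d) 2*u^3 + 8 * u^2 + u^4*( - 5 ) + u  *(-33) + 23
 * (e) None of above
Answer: b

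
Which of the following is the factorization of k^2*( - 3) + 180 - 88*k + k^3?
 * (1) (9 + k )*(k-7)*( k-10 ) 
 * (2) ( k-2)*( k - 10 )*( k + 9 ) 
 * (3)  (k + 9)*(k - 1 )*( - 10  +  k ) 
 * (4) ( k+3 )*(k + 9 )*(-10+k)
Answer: 2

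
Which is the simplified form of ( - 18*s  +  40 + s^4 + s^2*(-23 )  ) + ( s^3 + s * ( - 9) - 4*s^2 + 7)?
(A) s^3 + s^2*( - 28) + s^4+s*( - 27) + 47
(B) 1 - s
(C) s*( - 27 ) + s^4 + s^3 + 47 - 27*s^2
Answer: C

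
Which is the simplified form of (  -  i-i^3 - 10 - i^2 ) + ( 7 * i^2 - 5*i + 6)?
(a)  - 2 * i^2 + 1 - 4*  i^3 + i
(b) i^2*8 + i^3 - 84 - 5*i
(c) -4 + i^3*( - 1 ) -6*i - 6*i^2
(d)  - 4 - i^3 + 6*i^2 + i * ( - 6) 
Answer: d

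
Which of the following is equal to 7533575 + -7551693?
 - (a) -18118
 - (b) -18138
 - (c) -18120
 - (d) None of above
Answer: a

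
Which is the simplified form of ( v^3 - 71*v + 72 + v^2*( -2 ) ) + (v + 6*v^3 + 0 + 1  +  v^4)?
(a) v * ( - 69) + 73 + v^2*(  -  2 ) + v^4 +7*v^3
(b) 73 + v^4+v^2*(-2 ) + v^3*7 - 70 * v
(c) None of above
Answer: b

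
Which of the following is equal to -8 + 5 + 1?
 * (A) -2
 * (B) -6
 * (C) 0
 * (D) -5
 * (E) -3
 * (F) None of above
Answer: A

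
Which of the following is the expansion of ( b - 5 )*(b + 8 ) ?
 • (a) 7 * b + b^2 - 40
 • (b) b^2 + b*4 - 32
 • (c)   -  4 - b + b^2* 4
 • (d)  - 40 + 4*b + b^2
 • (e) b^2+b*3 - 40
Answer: e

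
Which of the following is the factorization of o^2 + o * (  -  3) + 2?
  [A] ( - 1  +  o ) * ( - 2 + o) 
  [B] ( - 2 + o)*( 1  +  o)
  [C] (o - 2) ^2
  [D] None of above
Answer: A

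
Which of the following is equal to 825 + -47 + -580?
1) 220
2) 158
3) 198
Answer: 3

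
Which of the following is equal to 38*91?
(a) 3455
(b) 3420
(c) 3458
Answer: c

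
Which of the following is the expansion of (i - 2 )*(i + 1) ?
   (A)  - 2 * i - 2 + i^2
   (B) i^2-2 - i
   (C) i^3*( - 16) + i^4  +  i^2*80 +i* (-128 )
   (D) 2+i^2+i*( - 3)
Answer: B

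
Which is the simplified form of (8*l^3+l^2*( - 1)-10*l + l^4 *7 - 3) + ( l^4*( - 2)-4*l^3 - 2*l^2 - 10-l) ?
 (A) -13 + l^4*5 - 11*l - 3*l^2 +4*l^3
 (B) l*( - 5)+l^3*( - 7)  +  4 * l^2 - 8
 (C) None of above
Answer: A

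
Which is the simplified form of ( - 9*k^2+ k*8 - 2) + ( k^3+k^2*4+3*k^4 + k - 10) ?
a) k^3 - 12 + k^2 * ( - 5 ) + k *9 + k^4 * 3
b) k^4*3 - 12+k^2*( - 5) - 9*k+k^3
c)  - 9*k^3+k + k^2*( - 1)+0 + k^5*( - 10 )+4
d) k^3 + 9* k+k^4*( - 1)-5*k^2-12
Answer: a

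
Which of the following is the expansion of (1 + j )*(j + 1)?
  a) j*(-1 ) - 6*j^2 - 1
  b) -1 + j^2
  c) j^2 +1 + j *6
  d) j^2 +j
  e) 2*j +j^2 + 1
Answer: e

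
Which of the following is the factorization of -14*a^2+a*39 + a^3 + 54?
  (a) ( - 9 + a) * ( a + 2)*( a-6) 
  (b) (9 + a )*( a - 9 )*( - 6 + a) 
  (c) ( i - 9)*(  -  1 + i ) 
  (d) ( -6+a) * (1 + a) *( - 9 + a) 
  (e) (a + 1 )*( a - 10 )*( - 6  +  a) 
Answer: d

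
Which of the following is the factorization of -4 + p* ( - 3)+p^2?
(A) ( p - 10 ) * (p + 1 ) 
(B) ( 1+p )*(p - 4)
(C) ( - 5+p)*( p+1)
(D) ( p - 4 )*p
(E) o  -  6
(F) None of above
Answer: B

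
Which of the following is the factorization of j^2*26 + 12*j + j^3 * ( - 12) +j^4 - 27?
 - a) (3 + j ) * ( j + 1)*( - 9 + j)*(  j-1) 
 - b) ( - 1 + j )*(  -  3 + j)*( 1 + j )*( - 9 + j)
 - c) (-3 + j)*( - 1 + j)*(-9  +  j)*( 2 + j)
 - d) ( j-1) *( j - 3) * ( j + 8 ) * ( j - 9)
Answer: b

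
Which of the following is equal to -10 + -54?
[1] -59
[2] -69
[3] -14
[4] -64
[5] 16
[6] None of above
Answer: 4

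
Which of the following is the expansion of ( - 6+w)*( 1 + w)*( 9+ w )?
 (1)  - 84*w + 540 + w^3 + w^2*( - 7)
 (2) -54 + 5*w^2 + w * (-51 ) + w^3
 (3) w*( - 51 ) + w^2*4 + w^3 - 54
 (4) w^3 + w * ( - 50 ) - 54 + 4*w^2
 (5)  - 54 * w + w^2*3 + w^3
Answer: 3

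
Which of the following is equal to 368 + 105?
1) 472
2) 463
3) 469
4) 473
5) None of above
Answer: 4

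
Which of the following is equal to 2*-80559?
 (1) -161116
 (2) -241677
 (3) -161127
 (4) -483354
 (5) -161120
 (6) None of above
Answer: 6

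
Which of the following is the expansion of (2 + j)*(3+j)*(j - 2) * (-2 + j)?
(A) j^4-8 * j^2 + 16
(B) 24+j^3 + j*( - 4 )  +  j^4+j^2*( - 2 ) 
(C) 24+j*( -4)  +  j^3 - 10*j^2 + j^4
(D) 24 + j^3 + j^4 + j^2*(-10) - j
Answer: C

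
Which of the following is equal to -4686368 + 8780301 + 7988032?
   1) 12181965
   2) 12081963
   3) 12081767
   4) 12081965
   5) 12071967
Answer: 4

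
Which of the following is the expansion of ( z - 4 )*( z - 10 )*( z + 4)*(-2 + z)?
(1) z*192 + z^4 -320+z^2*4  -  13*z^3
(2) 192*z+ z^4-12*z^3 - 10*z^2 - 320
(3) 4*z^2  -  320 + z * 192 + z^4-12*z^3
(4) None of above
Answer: 3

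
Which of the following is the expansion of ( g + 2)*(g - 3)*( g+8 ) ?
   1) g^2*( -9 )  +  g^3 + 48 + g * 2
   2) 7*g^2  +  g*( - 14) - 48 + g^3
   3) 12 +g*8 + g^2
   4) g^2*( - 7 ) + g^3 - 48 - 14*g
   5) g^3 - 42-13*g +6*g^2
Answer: 2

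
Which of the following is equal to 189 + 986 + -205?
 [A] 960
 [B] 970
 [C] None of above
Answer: B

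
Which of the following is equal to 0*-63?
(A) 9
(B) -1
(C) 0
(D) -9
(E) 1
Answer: C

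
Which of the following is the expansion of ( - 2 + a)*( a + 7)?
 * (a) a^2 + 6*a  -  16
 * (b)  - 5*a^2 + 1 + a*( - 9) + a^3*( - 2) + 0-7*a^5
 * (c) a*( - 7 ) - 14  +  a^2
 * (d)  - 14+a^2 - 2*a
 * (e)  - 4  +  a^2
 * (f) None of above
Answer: f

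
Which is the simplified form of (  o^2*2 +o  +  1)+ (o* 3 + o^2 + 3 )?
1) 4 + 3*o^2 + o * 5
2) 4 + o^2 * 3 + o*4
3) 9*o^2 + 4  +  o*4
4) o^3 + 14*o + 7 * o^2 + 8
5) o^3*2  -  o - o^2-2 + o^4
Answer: 2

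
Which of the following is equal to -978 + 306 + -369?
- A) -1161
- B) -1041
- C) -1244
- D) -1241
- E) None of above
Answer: B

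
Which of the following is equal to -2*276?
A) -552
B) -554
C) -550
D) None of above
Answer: A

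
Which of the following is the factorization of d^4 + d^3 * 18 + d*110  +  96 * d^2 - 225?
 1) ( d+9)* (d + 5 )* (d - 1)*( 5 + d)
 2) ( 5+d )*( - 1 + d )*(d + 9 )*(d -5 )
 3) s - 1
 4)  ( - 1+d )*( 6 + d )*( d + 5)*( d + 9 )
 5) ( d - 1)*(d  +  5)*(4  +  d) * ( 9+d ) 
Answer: 1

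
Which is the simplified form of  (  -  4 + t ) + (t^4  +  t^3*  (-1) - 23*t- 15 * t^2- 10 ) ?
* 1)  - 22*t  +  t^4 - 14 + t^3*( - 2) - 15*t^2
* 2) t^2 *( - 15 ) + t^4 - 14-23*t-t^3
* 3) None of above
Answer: 3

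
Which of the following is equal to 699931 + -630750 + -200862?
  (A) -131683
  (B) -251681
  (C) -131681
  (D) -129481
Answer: C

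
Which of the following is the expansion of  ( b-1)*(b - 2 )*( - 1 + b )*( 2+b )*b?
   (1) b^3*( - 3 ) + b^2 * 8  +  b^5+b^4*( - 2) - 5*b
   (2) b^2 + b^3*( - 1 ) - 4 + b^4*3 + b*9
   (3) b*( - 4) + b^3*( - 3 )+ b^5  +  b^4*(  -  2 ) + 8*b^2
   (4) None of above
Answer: 3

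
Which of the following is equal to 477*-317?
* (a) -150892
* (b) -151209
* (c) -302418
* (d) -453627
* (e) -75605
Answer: b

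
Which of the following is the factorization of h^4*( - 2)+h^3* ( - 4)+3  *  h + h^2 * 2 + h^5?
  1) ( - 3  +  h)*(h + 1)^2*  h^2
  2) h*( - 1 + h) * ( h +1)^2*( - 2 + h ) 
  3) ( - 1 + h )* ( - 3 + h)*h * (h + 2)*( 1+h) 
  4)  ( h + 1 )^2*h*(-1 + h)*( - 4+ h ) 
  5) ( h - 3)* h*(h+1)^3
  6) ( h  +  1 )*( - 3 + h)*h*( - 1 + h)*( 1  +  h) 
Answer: 6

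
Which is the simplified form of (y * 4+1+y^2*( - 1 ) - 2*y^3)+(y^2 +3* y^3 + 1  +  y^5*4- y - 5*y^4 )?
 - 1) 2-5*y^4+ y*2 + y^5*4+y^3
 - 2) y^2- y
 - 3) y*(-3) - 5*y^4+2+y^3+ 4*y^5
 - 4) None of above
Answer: 4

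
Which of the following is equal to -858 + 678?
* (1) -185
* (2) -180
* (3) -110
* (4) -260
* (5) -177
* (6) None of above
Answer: 2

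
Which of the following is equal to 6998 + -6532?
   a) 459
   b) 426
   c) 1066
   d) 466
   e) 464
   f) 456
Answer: d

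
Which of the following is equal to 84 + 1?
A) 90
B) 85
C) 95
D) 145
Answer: B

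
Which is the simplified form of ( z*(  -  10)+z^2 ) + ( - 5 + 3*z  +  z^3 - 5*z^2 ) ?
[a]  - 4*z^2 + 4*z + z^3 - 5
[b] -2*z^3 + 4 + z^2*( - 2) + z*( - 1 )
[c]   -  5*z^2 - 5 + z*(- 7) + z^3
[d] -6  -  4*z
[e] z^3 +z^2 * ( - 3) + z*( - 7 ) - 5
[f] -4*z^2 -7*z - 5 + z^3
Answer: f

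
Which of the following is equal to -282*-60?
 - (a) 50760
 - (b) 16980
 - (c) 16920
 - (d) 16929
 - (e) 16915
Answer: c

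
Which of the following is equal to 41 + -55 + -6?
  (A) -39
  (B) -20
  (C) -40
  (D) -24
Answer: B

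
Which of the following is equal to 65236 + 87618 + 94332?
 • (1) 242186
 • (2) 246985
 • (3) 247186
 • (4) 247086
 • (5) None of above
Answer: 3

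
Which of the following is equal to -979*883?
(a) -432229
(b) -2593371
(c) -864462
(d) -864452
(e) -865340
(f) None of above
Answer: f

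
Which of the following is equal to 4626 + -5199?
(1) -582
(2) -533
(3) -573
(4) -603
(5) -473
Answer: 3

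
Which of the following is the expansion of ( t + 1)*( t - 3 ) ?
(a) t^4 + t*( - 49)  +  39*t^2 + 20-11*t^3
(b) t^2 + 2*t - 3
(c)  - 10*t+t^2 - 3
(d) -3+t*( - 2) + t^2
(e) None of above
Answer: d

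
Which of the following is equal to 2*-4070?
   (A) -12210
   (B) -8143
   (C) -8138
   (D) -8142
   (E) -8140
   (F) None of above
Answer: E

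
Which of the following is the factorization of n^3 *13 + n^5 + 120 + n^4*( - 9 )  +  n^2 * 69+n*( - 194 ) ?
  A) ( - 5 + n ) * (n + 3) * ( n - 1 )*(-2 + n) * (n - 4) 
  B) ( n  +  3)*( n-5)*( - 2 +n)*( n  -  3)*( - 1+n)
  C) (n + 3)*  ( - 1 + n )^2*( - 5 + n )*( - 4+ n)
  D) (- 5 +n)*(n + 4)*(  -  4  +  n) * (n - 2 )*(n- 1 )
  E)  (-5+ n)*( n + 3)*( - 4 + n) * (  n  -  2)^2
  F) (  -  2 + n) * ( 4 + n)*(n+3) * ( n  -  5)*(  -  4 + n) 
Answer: A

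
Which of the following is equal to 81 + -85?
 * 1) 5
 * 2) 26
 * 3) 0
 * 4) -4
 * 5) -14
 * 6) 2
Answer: 4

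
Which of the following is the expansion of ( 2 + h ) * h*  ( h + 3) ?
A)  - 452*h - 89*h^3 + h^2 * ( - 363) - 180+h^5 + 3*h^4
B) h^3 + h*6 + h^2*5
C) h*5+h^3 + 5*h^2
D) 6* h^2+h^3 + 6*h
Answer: B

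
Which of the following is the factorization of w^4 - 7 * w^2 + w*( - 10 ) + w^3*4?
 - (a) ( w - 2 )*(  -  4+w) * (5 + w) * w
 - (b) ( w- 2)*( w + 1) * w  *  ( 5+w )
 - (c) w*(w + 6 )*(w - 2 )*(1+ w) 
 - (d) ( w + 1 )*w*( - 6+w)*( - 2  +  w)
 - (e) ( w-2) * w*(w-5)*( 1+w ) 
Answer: b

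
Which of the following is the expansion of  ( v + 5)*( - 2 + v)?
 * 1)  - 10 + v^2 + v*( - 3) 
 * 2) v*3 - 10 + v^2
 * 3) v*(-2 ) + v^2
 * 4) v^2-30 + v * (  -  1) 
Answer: 2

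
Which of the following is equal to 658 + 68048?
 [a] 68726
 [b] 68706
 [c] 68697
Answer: b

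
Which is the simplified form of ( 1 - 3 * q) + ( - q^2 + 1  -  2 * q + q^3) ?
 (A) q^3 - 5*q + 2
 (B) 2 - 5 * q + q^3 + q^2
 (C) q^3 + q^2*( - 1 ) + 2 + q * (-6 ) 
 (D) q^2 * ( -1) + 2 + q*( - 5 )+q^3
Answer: D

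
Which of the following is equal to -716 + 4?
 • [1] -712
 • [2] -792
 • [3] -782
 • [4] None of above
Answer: 1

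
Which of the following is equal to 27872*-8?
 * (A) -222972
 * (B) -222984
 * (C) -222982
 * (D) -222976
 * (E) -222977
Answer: D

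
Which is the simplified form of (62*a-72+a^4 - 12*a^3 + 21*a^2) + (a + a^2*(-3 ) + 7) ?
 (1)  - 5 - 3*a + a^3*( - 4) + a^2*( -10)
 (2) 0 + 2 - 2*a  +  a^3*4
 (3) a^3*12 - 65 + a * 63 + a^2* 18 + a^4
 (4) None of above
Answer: 4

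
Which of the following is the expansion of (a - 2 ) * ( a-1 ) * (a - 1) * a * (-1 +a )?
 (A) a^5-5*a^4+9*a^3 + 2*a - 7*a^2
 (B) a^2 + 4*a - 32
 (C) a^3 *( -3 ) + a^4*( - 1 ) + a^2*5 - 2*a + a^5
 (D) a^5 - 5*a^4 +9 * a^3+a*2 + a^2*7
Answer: A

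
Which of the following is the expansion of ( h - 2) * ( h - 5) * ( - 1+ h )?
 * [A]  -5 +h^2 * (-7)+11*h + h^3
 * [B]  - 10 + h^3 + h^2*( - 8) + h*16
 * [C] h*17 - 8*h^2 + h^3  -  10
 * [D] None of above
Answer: C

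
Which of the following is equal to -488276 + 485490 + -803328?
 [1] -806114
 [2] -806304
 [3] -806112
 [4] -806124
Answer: 1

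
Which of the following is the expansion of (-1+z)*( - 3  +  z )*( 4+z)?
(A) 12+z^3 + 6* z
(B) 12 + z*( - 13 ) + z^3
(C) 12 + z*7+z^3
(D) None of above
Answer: B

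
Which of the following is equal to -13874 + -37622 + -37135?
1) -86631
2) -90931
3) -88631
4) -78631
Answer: 3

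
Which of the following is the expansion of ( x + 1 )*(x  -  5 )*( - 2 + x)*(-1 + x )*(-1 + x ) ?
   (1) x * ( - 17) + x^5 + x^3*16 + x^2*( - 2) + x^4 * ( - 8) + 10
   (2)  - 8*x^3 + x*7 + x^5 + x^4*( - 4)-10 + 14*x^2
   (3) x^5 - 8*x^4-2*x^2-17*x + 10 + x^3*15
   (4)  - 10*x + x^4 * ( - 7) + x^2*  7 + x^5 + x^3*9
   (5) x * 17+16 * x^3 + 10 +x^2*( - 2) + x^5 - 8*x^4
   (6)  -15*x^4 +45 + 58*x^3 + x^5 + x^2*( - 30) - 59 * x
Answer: 1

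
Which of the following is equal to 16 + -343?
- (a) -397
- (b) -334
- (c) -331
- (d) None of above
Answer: d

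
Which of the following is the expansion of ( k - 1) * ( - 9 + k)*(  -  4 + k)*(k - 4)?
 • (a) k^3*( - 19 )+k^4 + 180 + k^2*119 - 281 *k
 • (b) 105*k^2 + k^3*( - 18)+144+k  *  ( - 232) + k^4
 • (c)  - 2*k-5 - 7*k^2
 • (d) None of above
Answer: b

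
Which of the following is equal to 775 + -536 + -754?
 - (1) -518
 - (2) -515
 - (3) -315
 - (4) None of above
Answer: 2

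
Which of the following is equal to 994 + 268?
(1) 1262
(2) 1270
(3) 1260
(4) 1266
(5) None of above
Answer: 1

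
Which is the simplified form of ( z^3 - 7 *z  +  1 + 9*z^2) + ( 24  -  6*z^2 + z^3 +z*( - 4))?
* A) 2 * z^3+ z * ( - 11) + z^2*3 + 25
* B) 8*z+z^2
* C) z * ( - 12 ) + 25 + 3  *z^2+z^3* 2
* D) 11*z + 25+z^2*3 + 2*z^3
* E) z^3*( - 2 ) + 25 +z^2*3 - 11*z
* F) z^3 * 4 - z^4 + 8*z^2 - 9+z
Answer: A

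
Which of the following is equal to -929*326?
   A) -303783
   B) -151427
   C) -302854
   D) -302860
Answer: C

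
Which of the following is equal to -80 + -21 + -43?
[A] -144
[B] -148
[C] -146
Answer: A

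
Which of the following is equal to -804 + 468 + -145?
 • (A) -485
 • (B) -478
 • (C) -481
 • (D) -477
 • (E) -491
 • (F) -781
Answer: C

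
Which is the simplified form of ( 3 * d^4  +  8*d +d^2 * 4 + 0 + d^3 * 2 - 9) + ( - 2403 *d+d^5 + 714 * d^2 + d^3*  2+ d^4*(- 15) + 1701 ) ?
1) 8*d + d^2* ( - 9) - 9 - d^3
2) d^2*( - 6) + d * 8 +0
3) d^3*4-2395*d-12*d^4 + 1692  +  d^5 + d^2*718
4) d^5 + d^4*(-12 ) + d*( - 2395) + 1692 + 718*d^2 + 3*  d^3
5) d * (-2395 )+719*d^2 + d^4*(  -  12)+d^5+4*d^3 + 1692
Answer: 3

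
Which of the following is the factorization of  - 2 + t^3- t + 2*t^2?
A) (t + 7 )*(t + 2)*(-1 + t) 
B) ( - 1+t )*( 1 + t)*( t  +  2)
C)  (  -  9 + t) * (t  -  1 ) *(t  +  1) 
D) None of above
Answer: B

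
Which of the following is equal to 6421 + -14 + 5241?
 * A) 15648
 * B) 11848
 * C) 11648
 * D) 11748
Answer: C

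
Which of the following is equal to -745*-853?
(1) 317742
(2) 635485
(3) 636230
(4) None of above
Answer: 2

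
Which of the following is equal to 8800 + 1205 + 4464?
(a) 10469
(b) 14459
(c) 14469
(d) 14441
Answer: c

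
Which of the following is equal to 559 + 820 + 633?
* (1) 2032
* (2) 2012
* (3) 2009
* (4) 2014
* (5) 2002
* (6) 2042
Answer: 2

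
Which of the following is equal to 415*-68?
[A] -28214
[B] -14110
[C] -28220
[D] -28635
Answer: C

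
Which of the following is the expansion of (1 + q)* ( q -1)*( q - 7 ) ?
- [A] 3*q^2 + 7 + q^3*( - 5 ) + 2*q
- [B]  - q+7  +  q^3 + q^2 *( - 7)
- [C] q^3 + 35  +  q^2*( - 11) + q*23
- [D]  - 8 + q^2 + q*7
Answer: B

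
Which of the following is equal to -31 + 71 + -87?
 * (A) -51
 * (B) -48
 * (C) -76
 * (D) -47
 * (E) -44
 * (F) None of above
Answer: D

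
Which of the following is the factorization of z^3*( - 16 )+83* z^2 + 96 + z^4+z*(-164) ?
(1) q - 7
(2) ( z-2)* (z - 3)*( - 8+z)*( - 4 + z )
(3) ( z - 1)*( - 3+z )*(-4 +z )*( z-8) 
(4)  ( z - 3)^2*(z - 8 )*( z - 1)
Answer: 3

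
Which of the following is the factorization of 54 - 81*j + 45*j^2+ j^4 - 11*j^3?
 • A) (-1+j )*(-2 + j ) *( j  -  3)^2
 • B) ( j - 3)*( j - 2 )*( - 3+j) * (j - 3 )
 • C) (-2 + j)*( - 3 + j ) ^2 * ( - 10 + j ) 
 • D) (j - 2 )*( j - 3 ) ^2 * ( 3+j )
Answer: B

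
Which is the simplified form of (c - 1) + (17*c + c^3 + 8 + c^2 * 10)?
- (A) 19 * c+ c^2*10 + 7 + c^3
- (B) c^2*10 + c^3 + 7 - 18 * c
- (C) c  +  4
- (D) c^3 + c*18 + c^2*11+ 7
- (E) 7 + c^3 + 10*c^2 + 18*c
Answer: E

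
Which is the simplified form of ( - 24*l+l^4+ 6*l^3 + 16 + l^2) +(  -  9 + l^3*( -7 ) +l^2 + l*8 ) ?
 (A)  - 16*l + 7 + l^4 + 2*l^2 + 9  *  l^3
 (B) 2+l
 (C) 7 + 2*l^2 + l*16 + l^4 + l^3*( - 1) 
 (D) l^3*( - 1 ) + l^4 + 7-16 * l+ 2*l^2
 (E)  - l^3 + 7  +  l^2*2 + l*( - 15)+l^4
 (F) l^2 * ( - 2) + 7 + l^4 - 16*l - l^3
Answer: D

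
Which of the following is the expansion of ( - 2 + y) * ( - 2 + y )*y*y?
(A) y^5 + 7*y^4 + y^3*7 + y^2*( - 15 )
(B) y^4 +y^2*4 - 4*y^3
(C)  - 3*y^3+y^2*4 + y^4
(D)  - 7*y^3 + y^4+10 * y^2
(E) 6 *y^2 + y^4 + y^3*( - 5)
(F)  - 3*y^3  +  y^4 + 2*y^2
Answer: B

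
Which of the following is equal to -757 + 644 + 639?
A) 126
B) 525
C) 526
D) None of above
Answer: C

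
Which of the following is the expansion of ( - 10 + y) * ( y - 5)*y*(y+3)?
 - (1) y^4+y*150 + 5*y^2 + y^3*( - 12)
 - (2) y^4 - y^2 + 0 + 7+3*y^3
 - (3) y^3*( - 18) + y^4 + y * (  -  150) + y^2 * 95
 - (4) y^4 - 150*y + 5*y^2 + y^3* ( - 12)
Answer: 1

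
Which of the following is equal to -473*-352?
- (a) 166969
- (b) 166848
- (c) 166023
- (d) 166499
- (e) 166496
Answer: e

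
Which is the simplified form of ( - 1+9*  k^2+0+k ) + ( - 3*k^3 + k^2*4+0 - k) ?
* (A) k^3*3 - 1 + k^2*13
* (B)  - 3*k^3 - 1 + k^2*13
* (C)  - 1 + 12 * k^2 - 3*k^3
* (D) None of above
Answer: B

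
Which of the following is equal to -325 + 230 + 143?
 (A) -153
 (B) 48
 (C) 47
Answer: B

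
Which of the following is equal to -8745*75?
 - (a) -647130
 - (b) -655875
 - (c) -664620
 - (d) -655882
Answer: b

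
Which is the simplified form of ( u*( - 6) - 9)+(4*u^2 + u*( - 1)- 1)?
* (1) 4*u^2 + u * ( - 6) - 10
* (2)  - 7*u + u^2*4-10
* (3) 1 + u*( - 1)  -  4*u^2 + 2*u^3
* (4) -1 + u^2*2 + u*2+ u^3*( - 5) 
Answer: 2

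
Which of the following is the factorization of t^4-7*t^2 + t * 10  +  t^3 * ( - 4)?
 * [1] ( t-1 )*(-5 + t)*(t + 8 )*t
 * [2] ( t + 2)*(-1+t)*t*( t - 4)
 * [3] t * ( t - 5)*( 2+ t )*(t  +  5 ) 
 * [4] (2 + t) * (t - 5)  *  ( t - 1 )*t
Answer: 4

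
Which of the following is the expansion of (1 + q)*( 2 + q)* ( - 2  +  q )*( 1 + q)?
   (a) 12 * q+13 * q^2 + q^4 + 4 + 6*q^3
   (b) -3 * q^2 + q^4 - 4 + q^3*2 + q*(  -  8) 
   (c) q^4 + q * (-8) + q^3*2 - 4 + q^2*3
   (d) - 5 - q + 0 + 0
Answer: b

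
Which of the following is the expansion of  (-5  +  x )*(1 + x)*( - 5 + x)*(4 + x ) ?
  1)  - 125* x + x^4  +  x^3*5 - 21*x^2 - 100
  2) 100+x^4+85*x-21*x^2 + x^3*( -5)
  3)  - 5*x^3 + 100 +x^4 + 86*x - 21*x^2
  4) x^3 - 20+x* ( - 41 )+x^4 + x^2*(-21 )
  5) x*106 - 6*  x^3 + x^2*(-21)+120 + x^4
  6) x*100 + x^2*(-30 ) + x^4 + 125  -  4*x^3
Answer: 2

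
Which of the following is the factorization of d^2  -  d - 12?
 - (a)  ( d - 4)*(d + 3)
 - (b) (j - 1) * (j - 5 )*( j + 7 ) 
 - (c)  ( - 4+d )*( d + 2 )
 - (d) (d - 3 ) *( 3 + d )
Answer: a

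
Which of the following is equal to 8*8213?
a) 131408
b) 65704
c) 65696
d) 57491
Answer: b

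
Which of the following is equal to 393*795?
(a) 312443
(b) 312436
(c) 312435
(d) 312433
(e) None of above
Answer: c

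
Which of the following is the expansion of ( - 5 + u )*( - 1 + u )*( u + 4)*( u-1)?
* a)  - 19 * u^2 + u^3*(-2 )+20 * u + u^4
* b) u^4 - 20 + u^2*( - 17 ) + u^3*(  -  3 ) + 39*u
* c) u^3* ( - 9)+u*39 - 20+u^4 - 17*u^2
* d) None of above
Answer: b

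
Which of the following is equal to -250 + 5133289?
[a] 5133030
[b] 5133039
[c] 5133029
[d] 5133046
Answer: b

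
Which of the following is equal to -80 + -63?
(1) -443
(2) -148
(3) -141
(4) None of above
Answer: 4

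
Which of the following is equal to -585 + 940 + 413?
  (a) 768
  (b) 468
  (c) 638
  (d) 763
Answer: a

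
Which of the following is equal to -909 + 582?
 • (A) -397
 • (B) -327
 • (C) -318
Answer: B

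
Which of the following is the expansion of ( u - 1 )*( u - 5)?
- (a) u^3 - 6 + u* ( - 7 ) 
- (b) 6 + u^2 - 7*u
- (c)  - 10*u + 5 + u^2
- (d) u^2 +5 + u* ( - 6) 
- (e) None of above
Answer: d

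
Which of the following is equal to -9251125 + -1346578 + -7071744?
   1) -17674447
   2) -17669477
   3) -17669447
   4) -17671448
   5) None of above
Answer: 3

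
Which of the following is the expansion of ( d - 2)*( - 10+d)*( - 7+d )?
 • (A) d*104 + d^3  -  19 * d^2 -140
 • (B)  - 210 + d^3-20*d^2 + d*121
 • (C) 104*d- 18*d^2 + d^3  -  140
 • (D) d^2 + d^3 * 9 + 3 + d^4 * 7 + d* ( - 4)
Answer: A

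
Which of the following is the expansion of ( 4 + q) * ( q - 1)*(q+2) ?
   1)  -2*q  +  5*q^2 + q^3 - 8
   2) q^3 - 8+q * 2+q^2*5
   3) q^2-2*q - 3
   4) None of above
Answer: 2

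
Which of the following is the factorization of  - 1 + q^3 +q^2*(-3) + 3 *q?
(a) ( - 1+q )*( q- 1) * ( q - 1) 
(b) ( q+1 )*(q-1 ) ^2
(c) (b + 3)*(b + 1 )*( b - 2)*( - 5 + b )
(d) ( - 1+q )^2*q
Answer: a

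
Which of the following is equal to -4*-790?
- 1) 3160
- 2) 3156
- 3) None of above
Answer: 1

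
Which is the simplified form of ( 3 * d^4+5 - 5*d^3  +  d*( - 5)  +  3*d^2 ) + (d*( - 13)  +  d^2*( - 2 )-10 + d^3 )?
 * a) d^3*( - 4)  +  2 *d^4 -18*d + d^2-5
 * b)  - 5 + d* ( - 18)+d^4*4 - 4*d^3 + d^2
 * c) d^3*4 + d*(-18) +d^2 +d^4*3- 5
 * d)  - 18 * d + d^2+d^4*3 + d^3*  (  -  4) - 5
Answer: d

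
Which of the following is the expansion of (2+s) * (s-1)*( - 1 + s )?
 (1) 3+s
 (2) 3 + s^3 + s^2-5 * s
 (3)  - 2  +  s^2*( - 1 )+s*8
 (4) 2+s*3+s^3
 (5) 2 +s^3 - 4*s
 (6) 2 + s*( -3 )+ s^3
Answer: 6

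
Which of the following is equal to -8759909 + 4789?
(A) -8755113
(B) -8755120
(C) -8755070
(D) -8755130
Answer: B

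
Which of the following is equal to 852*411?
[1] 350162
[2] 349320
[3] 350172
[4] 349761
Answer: 3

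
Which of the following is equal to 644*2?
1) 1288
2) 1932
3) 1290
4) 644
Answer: 1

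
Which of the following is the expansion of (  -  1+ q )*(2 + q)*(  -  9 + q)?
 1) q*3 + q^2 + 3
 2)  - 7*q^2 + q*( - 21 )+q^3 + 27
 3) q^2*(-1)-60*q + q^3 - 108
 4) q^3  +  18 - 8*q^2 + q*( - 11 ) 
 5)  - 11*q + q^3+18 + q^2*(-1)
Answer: 4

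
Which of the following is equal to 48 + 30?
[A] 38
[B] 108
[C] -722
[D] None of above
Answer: D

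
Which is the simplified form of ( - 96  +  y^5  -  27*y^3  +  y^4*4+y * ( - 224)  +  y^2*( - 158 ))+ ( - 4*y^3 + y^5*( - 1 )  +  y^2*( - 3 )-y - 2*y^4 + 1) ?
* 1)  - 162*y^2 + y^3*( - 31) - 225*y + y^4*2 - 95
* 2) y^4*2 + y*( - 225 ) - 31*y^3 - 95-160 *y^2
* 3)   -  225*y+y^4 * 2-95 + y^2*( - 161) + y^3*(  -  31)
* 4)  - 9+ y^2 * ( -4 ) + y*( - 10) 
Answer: 3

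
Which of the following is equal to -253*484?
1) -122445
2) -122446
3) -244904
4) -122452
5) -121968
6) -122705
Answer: 4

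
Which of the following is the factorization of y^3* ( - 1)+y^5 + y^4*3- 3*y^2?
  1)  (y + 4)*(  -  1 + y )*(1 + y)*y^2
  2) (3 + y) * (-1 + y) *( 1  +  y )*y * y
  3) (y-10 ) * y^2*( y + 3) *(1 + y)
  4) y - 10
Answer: 2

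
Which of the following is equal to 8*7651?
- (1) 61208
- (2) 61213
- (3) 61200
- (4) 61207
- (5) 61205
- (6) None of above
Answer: 1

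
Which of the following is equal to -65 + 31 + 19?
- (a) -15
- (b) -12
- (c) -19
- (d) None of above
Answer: a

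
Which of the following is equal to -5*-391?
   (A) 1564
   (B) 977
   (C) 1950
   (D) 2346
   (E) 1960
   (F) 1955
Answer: F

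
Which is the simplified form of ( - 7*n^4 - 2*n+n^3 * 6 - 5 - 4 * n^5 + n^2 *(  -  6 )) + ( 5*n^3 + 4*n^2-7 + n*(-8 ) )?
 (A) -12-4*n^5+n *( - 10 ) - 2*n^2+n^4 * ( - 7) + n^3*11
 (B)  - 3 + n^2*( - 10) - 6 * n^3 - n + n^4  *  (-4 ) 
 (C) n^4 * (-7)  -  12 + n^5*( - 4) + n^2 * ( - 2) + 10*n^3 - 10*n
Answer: A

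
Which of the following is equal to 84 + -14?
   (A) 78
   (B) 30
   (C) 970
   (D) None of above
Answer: D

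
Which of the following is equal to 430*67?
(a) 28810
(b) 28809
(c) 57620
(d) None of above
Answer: a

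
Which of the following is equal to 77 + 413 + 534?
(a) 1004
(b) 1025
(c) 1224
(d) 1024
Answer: d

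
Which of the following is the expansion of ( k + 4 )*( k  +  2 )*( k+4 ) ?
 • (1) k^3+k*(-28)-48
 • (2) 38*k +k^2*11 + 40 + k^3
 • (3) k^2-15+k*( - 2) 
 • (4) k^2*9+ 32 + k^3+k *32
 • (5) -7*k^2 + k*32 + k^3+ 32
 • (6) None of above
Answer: 6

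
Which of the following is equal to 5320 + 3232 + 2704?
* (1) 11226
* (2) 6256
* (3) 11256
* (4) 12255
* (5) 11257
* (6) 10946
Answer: 3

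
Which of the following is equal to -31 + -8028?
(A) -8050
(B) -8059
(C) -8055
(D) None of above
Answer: B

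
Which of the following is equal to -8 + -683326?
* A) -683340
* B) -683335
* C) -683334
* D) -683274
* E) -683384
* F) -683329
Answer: C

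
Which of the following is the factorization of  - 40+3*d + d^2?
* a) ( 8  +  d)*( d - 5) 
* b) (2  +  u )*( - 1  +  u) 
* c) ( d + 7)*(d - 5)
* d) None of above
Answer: a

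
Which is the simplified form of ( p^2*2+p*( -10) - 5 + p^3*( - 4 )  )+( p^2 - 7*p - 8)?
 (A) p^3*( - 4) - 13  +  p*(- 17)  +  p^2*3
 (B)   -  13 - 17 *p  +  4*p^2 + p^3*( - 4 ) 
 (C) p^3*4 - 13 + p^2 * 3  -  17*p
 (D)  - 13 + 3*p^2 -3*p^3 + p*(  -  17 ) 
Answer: A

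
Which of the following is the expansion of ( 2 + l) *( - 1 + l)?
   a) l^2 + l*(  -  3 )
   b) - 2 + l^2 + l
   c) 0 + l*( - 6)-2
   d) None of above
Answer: b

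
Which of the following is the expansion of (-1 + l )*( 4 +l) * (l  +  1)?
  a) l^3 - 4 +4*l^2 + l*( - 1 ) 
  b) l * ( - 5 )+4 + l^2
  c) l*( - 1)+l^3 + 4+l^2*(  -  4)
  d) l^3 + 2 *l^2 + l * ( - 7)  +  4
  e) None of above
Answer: a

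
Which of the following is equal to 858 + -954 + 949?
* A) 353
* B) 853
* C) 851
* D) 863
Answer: B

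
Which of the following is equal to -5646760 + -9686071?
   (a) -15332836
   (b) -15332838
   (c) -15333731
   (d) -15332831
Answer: d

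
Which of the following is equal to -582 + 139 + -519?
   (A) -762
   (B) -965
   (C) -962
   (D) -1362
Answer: C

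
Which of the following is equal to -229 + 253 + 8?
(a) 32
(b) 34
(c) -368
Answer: a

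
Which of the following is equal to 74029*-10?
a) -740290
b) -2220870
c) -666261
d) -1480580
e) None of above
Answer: a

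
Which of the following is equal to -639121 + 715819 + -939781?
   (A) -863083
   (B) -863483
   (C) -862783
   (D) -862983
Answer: A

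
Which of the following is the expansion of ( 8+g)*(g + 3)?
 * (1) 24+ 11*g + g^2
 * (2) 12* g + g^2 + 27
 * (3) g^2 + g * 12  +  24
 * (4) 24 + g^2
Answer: 1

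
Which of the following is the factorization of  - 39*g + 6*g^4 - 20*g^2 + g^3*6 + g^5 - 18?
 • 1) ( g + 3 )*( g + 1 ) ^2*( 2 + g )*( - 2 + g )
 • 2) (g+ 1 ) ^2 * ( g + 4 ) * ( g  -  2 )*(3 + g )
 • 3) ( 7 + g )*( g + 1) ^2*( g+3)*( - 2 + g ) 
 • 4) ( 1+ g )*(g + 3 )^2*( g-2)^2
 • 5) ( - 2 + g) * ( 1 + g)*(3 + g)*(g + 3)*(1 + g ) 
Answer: 5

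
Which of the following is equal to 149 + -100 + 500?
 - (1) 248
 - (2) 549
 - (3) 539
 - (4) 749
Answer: 2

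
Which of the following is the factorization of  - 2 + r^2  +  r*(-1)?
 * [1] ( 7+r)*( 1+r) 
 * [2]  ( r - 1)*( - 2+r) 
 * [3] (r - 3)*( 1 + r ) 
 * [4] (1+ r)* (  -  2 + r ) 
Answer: 4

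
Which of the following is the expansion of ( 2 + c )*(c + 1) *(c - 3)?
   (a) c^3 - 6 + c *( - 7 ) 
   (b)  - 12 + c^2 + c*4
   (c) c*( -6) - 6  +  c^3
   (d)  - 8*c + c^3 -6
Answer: a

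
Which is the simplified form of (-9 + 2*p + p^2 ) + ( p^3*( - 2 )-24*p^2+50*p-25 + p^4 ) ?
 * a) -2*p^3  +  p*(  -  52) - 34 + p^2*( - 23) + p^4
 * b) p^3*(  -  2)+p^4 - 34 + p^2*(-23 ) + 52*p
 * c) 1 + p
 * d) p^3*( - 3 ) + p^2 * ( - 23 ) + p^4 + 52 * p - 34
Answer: b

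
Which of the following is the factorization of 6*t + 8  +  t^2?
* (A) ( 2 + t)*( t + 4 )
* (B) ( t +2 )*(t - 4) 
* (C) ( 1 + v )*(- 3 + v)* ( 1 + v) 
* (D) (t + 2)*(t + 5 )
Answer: A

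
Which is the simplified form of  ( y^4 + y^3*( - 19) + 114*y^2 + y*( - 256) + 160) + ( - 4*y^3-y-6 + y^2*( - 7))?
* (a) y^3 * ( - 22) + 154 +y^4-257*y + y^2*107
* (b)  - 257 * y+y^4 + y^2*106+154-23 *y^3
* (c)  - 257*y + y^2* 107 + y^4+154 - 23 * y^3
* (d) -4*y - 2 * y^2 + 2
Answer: c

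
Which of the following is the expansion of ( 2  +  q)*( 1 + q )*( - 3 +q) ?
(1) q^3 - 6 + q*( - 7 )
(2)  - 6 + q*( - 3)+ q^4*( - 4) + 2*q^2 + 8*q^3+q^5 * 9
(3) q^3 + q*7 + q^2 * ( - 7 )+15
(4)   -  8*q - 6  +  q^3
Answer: 1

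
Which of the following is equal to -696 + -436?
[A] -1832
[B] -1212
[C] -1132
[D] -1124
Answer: C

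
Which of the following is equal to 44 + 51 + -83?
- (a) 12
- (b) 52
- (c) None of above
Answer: a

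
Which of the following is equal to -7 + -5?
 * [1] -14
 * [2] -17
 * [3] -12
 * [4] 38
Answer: 3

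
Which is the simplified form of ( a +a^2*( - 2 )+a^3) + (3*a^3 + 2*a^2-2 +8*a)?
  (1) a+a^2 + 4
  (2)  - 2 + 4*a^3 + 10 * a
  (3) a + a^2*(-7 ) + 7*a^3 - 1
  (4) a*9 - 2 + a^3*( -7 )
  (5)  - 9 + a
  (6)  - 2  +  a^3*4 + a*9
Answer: 6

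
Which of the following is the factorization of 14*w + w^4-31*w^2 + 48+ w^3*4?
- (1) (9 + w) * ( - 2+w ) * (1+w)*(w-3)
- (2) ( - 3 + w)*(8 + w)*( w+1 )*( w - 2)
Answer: 2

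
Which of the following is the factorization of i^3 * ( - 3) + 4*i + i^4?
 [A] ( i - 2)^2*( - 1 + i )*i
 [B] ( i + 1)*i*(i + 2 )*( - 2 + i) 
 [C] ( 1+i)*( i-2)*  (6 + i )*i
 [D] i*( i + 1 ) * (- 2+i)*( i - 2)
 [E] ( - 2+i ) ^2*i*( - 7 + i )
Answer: D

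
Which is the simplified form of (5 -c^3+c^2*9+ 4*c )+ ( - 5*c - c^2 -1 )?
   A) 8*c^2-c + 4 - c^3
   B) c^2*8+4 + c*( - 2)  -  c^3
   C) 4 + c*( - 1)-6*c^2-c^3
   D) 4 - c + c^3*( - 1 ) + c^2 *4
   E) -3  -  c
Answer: A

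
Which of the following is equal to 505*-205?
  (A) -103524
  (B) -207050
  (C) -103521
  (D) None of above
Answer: D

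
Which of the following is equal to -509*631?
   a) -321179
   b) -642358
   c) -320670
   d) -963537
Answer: a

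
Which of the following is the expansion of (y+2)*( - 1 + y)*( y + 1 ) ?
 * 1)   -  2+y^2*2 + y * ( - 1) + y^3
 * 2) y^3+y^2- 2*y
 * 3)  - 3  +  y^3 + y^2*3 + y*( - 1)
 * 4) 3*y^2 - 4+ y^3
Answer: 1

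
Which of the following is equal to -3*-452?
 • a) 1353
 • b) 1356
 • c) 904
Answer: b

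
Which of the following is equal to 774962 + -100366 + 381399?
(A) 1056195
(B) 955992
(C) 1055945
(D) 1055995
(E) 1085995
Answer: D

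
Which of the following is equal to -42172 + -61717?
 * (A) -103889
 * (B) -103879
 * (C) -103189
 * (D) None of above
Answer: A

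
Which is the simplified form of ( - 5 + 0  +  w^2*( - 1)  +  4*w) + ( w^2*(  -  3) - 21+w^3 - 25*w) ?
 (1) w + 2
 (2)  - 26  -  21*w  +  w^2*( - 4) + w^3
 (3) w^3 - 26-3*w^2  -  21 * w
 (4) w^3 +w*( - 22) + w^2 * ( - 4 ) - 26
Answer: 2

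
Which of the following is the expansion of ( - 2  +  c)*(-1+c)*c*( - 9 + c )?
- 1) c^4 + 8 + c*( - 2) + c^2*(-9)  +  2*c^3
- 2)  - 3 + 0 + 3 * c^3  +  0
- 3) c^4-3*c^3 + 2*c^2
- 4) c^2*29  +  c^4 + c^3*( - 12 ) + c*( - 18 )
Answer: 4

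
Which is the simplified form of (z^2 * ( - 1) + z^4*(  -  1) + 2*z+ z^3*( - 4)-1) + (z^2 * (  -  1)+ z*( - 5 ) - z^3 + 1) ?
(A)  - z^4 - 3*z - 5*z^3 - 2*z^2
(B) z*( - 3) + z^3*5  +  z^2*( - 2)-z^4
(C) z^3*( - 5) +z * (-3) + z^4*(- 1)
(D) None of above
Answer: A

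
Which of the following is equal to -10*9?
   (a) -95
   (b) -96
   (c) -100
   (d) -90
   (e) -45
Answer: d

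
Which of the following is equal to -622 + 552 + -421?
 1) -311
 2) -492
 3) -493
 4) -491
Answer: 4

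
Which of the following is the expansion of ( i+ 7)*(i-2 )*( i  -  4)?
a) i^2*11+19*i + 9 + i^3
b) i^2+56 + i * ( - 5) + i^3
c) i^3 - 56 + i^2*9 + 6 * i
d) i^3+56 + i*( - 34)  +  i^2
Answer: d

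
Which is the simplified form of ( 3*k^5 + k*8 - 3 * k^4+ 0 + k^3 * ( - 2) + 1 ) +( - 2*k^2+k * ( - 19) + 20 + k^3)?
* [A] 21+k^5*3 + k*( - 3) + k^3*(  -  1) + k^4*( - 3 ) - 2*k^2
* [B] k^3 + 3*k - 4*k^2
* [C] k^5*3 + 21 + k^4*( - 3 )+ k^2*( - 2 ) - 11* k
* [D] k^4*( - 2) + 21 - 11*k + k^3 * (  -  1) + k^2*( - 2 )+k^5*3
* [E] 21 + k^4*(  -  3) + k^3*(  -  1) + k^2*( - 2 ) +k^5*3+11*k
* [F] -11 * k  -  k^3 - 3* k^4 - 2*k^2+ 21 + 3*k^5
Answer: F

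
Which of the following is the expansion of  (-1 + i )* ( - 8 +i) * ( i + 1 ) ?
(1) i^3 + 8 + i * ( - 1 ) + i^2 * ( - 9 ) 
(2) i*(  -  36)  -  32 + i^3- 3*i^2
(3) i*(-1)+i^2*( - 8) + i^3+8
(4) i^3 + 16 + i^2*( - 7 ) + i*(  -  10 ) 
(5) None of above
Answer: 3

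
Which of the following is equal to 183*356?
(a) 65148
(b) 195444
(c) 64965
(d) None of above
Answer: a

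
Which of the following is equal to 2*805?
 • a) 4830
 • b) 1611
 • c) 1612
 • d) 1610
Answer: d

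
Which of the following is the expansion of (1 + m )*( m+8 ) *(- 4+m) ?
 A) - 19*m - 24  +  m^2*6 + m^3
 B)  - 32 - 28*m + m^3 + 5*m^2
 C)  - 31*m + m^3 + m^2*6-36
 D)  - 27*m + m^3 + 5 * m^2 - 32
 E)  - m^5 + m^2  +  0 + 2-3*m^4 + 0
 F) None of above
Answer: B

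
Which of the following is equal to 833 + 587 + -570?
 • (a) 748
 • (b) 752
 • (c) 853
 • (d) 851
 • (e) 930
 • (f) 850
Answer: f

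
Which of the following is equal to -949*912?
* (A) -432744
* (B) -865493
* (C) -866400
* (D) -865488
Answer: D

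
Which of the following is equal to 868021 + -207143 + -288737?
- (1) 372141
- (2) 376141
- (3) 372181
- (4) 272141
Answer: 1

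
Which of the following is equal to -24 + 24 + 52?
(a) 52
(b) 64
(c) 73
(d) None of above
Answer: a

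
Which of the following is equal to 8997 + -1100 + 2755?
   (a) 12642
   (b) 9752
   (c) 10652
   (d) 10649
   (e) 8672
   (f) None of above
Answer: c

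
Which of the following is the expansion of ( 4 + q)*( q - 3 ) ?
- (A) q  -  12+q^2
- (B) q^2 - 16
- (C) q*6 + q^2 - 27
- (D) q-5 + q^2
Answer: A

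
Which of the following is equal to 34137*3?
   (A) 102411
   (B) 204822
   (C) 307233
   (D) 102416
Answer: A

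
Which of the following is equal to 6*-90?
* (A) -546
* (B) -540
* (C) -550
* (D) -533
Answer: B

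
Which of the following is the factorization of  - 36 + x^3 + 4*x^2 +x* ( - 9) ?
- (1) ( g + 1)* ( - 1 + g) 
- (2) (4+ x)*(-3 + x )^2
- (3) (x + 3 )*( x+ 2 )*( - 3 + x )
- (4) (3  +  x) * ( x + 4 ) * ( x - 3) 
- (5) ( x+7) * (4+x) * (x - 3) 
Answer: 4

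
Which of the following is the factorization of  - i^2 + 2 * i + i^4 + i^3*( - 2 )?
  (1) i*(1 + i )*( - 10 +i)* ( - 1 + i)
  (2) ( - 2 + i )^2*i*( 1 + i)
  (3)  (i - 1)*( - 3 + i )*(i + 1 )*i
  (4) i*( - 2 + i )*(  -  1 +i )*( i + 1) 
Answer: 4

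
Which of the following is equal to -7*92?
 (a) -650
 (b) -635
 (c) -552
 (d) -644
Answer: d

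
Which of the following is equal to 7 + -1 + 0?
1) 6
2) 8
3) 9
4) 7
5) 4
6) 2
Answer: 1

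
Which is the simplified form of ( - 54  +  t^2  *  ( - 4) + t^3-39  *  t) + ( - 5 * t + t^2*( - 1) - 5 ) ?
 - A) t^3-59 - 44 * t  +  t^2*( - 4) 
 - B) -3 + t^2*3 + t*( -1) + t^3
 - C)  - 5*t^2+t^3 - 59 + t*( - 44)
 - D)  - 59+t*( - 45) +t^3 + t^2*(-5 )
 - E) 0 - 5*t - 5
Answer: C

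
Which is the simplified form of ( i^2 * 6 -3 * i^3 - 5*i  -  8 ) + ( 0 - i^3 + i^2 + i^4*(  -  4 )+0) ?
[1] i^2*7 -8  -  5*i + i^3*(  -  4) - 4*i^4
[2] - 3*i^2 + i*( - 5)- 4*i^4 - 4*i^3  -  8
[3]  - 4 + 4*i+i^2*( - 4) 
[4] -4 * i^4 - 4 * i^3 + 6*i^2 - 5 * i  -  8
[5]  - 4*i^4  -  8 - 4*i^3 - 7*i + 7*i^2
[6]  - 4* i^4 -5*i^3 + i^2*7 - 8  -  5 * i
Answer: 1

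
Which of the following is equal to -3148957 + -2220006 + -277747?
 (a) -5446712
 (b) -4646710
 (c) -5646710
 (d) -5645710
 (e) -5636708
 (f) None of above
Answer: c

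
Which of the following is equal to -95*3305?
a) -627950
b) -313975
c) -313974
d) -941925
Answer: b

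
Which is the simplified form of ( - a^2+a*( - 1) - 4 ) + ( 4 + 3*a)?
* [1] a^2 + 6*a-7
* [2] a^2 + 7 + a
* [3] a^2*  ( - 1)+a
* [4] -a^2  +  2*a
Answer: 4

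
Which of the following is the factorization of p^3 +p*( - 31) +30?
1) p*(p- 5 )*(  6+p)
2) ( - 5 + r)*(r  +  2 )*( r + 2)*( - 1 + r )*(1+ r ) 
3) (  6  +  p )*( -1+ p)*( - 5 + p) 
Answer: 3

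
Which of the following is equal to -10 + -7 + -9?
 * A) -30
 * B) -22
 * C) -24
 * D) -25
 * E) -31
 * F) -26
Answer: F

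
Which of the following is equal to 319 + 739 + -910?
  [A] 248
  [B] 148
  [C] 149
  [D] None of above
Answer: B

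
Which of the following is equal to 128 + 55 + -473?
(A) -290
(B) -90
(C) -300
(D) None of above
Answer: A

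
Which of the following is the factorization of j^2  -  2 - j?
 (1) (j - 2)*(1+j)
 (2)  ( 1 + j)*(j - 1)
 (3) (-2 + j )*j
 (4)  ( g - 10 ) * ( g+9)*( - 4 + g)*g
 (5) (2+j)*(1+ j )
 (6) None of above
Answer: 1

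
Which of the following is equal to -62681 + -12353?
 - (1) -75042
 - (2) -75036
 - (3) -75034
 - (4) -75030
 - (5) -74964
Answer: 3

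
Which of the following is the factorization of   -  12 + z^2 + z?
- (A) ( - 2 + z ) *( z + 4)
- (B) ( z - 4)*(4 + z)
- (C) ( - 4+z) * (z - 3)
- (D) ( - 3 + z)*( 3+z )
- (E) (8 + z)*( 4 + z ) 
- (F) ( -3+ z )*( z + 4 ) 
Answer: F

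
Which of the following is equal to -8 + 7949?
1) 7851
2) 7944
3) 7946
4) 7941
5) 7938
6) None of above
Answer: 4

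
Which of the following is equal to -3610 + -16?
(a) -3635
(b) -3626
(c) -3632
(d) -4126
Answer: b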